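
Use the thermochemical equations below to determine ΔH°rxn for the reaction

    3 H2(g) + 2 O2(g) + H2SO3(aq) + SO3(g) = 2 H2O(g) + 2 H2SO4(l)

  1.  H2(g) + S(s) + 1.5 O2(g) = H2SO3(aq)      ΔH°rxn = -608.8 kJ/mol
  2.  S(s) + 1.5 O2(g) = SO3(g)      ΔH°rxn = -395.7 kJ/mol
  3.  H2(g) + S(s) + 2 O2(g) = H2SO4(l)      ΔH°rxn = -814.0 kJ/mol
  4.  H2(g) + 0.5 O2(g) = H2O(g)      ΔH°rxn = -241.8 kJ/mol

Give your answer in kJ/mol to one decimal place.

eq. 1 reversed: +608.8 kJ/mol
eq. 2 reversed: +395.7 kJ/mol
eq. 3 × 2: (2)·(-814.0) = -1628.0 kJ/mol
eq. 4 × 2: (2)·(-241.8) = -483.6 kJ/mol
ΔH°rxn = (-1)·(-608.8) + (-1)·(-395.7) + (2)·(-814.0) + (2)·(-241.8) = -1107.1 kJ/mol

ΔH°rxn = -1107.1 kJ/mol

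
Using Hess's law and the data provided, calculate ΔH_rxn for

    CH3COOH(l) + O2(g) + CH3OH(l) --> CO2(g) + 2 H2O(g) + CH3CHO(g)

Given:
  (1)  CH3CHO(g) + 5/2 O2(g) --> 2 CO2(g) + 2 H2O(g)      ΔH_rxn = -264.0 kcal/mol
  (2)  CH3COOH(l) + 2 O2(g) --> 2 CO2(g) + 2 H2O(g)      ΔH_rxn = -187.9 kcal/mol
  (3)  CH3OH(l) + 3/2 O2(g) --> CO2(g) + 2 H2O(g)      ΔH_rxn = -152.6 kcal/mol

(1) reversed: +264.0 kcal/mol
(2) as written: -187.9 kcal/mol
(3) as written: -152.6 kcal/mol
ΔH_rxn = (-1)·(-264.0) + (1)·(-187.9) + (1)·(-152.6) = -76.5 kcal/mol

ΔH_rxn = -76.5 kcal/mol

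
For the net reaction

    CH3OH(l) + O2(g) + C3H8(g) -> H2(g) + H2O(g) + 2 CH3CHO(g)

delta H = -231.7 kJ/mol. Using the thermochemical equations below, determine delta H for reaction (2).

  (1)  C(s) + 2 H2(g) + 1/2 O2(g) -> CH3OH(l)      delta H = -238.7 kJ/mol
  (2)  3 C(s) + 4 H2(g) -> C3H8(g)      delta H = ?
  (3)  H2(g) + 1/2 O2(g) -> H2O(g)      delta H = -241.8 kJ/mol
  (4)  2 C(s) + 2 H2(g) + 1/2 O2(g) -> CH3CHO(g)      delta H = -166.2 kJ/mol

delta H = -103.8 kJ/mol

(1) reversed (reverse to put CH3OH(l) on the reactant side): +238.7 kJ/mol
(2) reversed (C3H8(g) must end up as a reactant): contributes −x
(3) as written (H2O(g) already on the product side): -241.8 kJ/mol
(4) × 2 (×2 to match 2 CH3CHO(g) in the target): (2)·(-166.2) = -332.4 kJ/mol
-231.7 = (+238.7) + (-241.8) + (-332.4) − x
x = (-231.7 − (-335.5)) / (-1) = -103.8 kJ/mol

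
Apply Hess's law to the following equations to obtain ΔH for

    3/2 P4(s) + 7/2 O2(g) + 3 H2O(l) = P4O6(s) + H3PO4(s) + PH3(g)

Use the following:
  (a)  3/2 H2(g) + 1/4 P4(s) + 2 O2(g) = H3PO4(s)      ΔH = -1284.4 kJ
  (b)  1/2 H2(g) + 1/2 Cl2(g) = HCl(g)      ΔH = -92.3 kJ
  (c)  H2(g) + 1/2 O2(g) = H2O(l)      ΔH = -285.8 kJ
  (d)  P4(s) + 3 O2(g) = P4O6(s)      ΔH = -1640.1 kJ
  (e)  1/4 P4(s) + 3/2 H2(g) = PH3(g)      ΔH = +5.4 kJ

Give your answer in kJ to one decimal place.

(a) as written (H3PO4(s) already on the product side): -1284.4 kJ
(b): not needed (Cl2(g) appears nowhere else).
(c) reversed and × 3 (H2O(l) must end up as a reactant; scale by 3 for the 3 H2O(l)): (-3)·(-285.8) = +857.4 kJ
(d) as written (P4O6(s) already on the product side): -1640.1 kJ
(e) as written (PH3(g) already on the product side): +5.4 kJ
ΔH = (1)·(-1284.4) + (-3)·(-285.8) + (1)·(-1640.1) + (1)·(+5.4) = -2061.7 kJ

ΔH = -2061.7 kJ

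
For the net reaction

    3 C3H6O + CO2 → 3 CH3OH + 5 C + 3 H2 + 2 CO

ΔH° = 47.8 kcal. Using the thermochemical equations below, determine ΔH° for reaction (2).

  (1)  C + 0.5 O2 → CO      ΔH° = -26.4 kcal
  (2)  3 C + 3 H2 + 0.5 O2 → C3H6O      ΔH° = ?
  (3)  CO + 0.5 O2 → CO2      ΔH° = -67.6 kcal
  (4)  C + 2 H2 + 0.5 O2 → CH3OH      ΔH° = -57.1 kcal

ΔH° = -59.3 kcal

(1) as written: -26.4 kcal
(2) reversed and × 3: contributes −3·x
(3) reversed: +67.6 kcal
(4) × 3: (3)·(-57.1) = -171.3 kcal
+47.8 = (-26.4) + (+67.6) + (-171.3) − 3·x
x = (+47.8 − (-130.1)) / (-3) = -59.3 kcal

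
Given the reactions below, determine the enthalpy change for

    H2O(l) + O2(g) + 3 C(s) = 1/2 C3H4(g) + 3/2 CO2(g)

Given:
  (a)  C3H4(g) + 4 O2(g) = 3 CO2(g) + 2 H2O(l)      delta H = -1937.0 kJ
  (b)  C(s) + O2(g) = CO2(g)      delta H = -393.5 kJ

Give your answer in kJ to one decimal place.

delta H = -212.0 kJ

(a) reversed and × 1/2: (-1/2)·(-1937.0) = +968.5 kJ
(b) × 3: (3)·(-393.5) = -1180.5 kJ
By Hess's law, delta H = (-1/2)·(-1937.0) + (3)·(-393.5) = -212.0 kJ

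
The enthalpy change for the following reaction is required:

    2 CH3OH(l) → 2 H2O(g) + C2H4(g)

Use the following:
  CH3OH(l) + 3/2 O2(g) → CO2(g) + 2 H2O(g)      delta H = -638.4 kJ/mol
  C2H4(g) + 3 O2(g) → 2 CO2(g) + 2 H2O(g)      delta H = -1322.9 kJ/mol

delta H = 46.1 kJ/mol

equation 1 × 2: (2)·(-638.4) = -1276.8 kJ/mol
equation 2 reversed: +1322.9 kJ/mol
delta H = (-1276.8) + (+1322.9) = 46.1 kJ/mol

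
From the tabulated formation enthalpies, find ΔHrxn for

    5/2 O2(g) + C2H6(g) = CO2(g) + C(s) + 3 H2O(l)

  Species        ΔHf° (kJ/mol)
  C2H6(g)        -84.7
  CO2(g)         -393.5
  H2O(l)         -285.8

Products: 1·(-393.5) + 1·(+0.0) + 3·(-285.8) = -1250.9
Reactants: 5/2·(+0.0) + 1·(-84.7) = -84.7
ΔHrxn = (-1250.9) − (-84.7) = -1166.2 kJ/mol

ΔHrxn = -1166.2 kJ/mol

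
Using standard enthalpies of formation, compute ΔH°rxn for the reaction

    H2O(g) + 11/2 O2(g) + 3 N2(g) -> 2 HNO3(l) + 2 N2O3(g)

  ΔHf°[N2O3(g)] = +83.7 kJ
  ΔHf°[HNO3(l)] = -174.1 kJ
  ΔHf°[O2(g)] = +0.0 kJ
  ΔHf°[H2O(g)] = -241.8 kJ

ΔH°rxn = Σ nΔHf°(products) − Σ nΔHf°(reactants).
Products: 2·(-174.1) + 2·(+83.7) = -180.8
Reactants: 1·(-241.8) + 11/2·(+0.0) + 3·(+0.0) = -241.8
ΔH°rxn = (-180.8) − (-241.8) = 61.0 kJ

ΔH°rxn = 61.0 kJ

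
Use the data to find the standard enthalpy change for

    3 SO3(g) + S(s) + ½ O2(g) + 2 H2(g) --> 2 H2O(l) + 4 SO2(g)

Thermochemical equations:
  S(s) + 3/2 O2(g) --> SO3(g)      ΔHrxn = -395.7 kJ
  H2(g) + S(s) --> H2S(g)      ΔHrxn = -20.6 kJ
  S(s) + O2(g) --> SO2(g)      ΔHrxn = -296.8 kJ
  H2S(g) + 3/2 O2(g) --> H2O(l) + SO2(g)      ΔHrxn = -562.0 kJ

equation 1 reversed and × 3 (SO3(g) must end up as a reactant; ×3 to match 3 SO3(g) in the target): (-3)·(-395.7) = +1187.1 kJ
equation 2 × 2 (×2 to match 2 H2(g) in the target): (2)·(-20.6) = -41.2 kJ
equation 3 × 2: (2)·(-296.8) = -593.6 kJ
equation 4 × 2 (scale by 2 for the 2 H2O(l)): (2)·(-562.0) = -1124.0 kJ
By Hess's law, ΔHrxn = (+1187.1) + (-41.2) + (-593.6) + (-1124.0) = -571.7 kJ

ΔHrxn = -571.7 kJ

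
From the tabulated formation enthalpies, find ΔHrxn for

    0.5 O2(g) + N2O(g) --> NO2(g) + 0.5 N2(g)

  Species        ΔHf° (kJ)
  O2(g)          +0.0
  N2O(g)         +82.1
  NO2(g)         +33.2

ΔHrxn = -48.9 kJ

Products: 1·(+33.2) + 1/2·(+0.0) = +33.2
Reactants: 1/2·(+0.0) + 1·(+82.1) = +82.1
ΔHrxn = (+33.2) − (+82.1) = -48.9 kJ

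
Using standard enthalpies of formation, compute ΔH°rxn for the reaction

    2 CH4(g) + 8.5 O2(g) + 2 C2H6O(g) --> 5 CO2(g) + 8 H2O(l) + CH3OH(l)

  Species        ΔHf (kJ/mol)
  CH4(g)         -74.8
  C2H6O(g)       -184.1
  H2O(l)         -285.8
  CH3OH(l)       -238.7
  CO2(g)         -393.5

ΔH°rxn = Σ nΔHf°(products) − Σ nΔHf°(reactants).
Products: 5·(-393.5) + 8·(-285.8) + 1·(-238.7) = -4492.6
Reactants: 2·(-74.8) + 17/2·(+0.0) + 2·(-184.1) = -517.8
ΔH°rxn = (-4492.6) − (-517.8) = -3974.8 kJ/mol

ΔH°rxn = -3974.8 kJ/mol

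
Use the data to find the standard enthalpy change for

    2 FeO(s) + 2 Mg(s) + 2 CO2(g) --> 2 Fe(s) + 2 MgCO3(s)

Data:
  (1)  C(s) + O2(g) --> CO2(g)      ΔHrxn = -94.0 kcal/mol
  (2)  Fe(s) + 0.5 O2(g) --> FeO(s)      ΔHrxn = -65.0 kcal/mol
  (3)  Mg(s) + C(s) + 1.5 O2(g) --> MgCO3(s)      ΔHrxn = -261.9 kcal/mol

ΔHrxn = -205.8 kcal/mol

(1) reversed and × 2: (-2)·(-94.0) = +188.0 kcal/mol
(2) reversed and × 2: (-2)·(-65.0) = +130.0 kcal/mol
(3) × 2: (2)·(-261.9) = -523.8 kcal/mol
ΔHrxn = (+188.0) + (+130.0) + (-523.8) = -205.8 kcal/mol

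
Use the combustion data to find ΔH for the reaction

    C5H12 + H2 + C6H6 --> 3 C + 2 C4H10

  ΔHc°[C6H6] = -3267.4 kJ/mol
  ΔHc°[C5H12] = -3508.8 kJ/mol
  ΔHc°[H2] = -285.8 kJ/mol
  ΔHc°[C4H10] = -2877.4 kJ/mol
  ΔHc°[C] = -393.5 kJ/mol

ΔH = -126.7 kJ/mol

With combustion enthalpies, reactants minus products:
= [1·(-3508.8) + 1·(-285.8) + 1·(-3267.4)] − [3·(-393.5) + 2·(-2877.4)]
= -126.7 kJ/mol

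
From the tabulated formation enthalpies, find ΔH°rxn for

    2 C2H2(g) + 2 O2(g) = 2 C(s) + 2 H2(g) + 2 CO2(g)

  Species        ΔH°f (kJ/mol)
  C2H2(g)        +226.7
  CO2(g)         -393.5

Products: 2·(+0.0) + 2·(+0.0) + 2·(-393.5) = -787.0
Reactants: 2·(+226.7) + 2·(+0.0) = +453.4
ΔH°rxn = (-787.0) − (+453.4) = -1240.4 kJ/mol

ΔH°rxn = -1240.4 kJ/mol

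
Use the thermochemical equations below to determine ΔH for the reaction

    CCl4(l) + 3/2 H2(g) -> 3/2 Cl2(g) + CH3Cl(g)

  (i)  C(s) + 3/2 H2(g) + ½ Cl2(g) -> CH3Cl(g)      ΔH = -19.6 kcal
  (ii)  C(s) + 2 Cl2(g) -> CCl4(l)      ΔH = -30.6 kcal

(i) as written (CH3Cl(g) already on the product side): -19.6 kcal
(ii) reversed (CCl4(l) must end up as a reactant): +30.6 kcal
Summing the manipulated equations, ΔH = (-19.6) + (+30.6) = 11.0 kcal

ΔH = 11.0 kcal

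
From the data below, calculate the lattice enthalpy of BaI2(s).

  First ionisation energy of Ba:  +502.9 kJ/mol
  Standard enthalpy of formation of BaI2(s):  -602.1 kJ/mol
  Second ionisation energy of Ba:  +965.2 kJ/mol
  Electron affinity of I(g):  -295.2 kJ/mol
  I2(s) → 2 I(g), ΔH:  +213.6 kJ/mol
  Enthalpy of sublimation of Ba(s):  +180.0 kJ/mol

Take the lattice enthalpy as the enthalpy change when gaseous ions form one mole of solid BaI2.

U = -1873.4 kJ/mol

ΔHf° = 1·ΔHsub + 1·(ΣIE) + 1·D(I2) + 2·EA + U
-602.1 = 1·(+180.0) + 1·(+1468.1) + 1·(+213.6) + 2·(-295.2) + U
U = -602.1 − (+1271.3) = -1873.4 kJ/mol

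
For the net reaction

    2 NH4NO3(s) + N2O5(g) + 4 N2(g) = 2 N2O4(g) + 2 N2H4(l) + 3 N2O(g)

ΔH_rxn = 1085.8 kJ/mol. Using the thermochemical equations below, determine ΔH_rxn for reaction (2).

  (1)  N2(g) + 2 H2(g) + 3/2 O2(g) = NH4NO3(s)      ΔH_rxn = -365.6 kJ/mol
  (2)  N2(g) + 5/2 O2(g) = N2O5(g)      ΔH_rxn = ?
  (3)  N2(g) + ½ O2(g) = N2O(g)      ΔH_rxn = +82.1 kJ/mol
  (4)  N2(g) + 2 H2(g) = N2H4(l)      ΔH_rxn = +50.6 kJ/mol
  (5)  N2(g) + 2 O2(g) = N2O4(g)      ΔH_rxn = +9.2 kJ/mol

ΔH_rxn = 11.3 kJ/mol

(1) reversed and × 2 (NH4NO3(s) must end up as a reactant; scale by 2 for the 2 NH4NO3(s)): (-2)·(-365.6) = +731.2 kJ/mol
(2) reversed (N2O5(g) must end up as a reactant): contributes −x
(3) × 3 (×3 to match 3 N2O(g) in the target): (3)·(+82.1) = +246.3 kJ/mol
(4) × 2 (scale by 2 for the 2 N2H4(l)): (2)·(+50.6) = +101.2 kJ/mol
(5) × 2 (×2 to match 2 N2O4(g) in the target): (2)·(+9.2) = +18.4 kJ/mol
+1085.8 = (+731.2) + (+246.3) + (+101.2) + (+18.4) − x
x = (+1085.8 − (+1097.1)) / (-1) = 11.3 kJ/mol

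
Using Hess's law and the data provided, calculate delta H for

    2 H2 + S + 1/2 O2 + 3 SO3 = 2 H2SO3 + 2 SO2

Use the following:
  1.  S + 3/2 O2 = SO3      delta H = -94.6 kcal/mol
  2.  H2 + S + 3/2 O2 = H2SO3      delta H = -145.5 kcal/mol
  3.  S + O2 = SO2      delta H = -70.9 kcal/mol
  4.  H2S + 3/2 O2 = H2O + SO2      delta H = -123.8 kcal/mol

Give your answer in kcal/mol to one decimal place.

delta H = -149.0 kcal/mol

eq. 1 reversed and × 3 (SO3 must end up as a reactant; scale by 3 for the 3 SO3): (-3)·(-94.6) = +283.8 kcal/mol
eq. 2 × 2 (scale by 2 for the 2 H2SO3): (2)·(-145.5) = -291.0 kcal/mol
eq. 3 × 2: (2)·(-70.9) = -141.8 kcal/mol
eq. 4: not needed (H2S appears nowhere else).
delta H = (+283.8) + (-291.0) + (-141.8) = -149.0 kcal/mol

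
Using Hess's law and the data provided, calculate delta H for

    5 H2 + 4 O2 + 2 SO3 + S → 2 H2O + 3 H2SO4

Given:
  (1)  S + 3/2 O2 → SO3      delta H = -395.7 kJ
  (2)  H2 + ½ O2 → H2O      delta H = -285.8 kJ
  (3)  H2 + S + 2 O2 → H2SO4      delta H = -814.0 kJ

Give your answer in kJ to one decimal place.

delta H = -2222.2 kJ

(1) reversed and × 2: (-2)·(-395.7) = +791.4 kJ
(2) × 2: (2)·(-285.8) = -571.6 kJ
(3) × 3: (3)·(-814.0) = -2442.0 kJ
delta H = (-2)·(-395.7) + (2)·(-285.8) + (3)·(-814.0) = -2222.2 kJ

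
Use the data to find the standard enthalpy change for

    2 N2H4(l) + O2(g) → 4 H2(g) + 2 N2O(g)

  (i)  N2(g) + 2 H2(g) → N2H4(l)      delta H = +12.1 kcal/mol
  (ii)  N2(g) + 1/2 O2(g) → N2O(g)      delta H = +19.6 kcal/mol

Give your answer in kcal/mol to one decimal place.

delta H = 15.0 kcal/mol

(i) reversed and × 2 (reverse to put N2H4(l) on the reactant side; ×2 to match 2 N2H4(l) in the target): (-2)·(+12.1) = -24.2 kcal/mol
(ii) × 2 (scale by 2 for the 2 N2O(g)): (2)·(+19.6) = +39.2 kcal/mol
delta H = (-2)·(+12.1) + (2)·(+19.6) = 15.0 kcal/mol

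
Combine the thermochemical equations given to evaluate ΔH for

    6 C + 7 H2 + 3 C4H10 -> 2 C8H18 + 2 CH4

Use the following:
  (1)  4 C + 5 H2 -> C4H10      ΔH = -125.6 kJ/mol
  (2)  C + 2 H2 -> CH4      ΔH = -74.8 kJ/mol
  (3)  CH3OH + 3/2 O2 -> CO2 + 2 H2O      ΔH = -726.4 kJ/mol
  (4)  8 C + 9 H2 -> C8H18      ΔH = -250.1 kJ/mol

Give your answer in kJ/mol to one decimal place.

ΔH = -273.0 kJ/mol

(1) reversed and × 3: (-3)·(-125.6) = +376.8 kJ/mol
(2) × 2: (2)·(-74.8) = -149.6 kJ/mol
(3): not needed.
(4) × 2: (2)·(-250.1) = -500.2 kJ/mol
ΔH = (-3)·(-125.6) + (2)·(-74.8) + (2)·(-250.1) = -273.0 kJ/mol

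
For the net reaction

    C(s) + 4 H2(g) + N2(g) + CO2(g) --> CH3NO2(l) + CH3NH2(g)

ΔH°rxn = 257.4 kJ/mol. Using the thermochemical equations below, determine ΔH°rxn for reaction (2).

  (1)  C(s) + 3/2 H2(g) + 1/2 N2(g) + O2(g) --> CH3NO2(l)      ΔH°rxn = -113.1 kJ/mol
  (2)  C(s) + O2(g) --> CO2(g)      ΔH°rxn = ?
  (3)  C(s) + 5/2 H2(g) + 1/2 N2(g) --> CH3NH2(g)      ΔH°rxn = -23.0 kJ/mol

ΔH°rxn = -393.5 kJ/mol

(1) as written: -113.1 kJ/mol
(2) reversed: contributes −x
(3) as written: -23.0 kJ/mol
+257.4 = (-113.1) + (-23.0) − x
x = (+257.4 − (-136.1)) / (-1) = -393.5 kJ/mol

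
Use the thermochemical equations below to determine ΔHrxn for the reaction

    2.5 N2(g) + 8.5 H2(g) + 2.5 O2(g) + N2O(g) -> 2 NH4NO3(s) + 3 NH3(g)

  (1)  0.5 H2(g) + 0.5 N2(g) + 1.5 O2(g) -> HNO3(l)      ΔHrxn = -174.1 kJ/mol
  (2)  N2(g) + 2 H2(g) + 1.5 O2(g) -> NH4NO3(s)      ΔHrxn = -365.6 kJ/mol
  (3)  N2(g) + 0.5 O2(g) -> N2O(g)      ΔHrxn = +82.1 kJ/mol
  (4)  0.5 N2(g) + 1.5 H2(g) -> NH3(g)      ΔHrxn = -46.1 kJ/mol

(1): not needed (HNO3(l) appears nowhere else).
(2) × 2 (×2 to match 2 NH4NO3(s) in the target): (2)·(-365.6) = -731.2 kJ/mol
(3) reversed (reverse to put N2O(g) on the reactant side): -82.1 kJ/mol
(4) × 3 (×3 to match 3 NH3(g) in the target): (3)·(-46.1) = -138.3 kJ/mol
By Hess's law, ΔHrxn = (2)·(-365.6) + (-1)·(+82.1) + (3)·(-46.1) = -951.6 kJ/mol

ΔHrxn = -951.6 kJ/mol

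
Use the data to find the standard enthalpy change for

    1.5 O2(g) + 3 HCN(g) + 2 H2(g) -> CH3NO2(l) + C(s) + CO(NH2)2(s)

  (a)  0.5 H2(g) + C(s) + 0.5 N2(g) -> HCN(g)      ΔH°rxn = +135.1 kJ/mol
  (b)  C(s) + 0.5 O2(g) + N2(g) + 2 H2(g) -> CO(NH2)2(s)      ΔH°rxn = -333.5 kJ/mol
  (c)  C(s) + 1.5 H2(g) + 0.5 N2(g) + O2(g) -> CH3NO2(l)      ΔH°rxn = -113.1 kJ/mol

ΔH°rxn = -851.9 kJ/mol

(a) reversed and × 3: (-3)·(+135.1) = -405.3 kJ/mol
(b) as written: -333.5 kJ/mol
(c) as written: -113.1 kJ/mol
ΔH°rxn = (-405.3) + (-333.5) + (-113.1) = -851.9 kJ/mol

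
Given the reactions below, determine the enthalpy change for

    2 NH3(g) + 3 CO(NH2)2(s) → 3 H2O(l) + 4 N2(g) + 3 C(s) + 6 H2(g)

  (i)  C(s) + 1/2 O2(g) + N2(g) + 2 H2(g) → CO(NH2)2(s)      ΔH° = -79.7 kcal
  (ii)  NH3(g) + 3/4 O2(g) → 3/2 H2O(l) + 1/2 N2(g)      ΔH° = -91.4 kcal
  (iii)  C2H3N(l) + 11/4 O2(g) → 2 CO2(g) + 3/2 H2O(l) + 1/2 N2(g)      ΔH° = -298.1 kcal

(i) reversed and × 3 (reverse to put CO(NH2)2(s) on the reactant side; ×3 to match 3 CO(NH2)2(s) in the target): (-3)·(-79.7) = +239.1 kcal
(ii) × 2 (scale by 2 for the 2 NH3(g)): (2)·(-91.4) = -182.8 kcal
(iii): not needed (CO2(g) appears nowhere else).
ΔH° = (+239.1) + (-182.8) = 56.3 kcal

ΔH° = 56.3 kcal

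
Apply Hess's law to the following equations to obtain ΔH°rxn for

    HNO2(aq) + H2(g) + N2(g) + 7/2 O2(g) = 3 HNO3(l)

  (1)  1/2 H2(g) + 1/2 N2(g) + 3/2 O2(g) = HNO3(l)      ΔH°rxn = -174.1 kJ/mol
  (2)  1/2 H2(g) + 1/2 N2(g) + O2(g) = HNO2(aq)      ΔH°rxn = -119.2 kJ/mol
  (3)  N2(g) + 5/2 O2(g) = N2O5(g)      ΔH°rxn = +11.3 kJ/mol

(1) × 3: (3)·(-174.1) = -522.3 kJ/mol
(2) reversed: +119.2 kJ/mol
(3): not needed.
ΔH°rxn = (-522.3) + (+119.2) = -403.1 kJ/mol

ΔH°rxn = -403.1 kJ/mol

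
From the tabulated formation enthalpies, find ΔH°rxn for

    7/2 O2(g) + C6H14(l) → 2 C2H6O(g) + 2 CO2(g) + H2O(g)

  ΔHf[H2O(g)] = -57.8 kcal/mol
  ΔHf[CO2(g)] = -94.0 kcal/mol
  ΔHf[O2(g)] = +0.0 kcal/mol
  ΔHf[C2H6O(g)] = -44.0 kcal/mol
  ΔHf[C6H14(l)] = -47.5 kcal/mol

ΔH°rxn = -286.3 kcal/mol

ΔH°rxn = Σ nΔHf°(products) − Σ nΔHf°(reactants).
Products: 2·(-44.0) + 2·(-94.0) + 1·(-57.8) = -333.8
Reactants: 7/2·(+0.0) + 1·(-47.5) = -47.5
ΔH°rxn = (-333.8) − (-47.5) = -286.3 kcal/mol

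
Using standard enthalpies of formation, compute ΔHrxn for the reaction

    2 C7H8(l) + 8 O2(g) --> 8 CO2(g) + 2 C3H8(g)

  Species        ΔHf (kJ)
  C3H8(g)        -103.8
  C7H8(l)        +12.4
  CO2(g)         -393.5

ΔHrxn = -3380.4 kJ

Products: 8·(-393.5) + 2·(-103.8) = -3355.6
Reactants: 2·(+12.4) + 8·(+0.0) = +24.8
ΔHrxn = (-3355.6) − (+24.8) = -3380.4 kJ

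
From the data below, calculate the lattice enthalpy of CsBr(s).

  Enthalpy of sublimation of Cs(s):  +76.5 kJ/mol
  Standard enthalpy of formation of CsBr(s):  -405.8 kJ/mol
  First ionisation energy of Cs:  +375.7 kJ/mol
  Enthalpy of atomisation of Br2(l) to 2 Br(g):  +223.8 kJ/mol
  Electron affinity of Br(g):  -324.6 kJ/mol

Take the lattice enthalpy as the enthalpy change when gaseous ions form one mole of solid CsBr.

ΔHf° = 1·ΔHsub + 1·(ΣIE) + 1/2·D(Br2) + 1·EA + U
-405.8 = 1·(+76.5) + 1·(+375.7) + 1/2·(+223.8) + 1·(-324.6) + U
U = -405.8 − (+239.5) = -645.3 kJ/mol

U = -645.3 kJ/mol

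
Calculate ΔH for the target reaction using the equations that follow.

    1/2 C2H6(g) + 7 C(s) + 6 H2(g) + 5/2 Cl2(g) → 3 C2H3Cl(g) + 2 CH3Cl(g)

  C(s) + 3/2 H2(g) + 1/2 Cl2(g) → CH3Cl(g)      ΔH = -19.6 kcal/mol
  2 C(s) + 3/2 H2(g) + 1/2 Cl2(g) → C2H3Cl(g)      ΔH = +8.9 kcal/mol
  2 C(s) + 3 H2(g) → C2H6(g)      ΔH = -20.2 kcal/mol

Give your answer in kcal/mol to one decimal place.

ΔH = -2.4 kcal/mol

equation 1 × 2: (2)·(-19.6) = -39.2 kcal/mol
equation 2 × 3: (3)·(+8.9) = +26.7 kcal/mol
equation 3 reversed and × 1/2: (-1/2)·(-20.2) = +10.1 kcal/mol
By Hess's law, ΔH = (2)·(-19.6) + (3)·(+8.9) + (-1/2)·(-20.2) = -2.4 kcal/mol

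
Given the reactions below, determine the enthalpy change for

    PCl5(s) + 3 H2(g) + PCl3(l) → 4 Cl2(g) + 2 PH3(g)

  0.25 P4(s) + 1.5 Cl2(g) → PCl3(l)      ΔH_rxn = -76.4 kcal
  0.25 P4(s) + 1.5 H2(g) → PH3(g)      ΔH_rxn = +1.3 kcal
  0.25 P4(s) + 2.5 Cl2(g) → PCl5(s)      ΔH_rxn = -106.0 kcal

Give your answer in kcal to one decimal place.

ΔH_rxn = 185.0 kcal

equation 1 reversed: +76.4 kcal
equation 2 × 2: (2)·(+1.3) = +2.6 kcal
equation 3 reversed: +106.0 kcal
ΔH_rxn = (-1)·(-76.4) + (2)·(+1.3) + (-1)·(-106.0) = 185.0 kcal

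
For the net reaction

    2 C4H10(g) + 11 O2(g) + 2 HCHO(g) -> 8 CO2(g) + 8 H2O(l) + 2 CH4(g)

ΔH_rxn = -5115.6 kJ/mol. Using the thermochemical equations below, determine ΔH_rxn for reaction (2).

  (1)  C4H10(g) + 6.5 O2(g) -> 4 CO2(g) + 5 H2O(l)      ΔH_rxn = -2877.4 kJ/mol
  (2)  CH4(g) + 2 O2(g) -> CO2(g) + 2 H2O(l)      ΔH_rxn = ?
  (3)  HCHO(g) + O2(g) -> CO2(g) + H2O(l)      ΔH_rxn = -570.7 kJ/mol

(1) × 2: (2)·(-2877.4) = -5754.8 kJ/mol
(2) reversed and × 2: contributes −2·x
(3) × 2: (2)·(-570.7) = -1141.4 kJ/mol
-5115.6 = (-5754.8) + (-1141.4) − 2·x
x = (-5115.6 − (-6896.2)) / (-2) = -890.3 kJ/mol

ΔH_rxn = -890.3 kJ/mol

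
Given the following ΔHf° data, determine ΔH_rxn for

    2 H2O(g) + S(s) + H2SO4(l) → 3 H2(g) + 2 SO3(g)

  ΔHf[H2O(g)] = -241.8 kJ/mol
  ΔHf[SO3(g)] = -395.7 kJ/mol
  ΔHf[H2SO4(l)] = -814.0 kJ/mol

ΔH_rxn = 506.2 kJ/mol

ΔH°rxn = Σ nΔHf°(products) − Σ nΔHf°(reactants).
Products: 3·(+0.0) + 2·(-395.7) = -791.4
Reactants: 2·(-241.8) + 1·(+0.0) + 1·(-814.0) = -1297.6
ΔH_rxn = (-791.4) − (-1297.6) = 506.2 kJ/mol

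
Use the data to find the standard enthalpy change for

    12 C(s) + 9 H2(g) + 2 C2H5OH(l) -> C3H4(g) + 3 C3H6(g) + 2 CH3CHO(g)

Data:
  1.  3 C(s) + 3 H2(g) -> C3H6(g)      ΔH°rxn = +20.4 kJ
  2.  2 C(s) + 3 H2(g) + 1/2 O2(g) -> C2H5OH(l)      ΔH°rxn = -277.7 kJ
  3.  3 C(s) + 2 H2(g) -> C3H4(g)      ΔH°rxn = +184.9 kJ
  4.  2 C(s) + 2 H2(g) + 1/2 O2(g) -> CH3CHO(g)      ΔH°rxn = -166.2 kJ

eq. 1 × 3: (3)·(+20.4) = +61.2 kJ
eq. 2 reversed and × 2: (-2)·(-277.7) = +555.4 kJ
eq. 3 as written: +184.9 kJ
eq. 4 × 2: (2)·(-166.2) = -332.4 kJ
Since enthalpy is a state function, ΔH°rxn = (3)·(+20.4) + (-2)·(-277.7) + (1)·(+184.9) + (2)·(-166.2) = 469.1 kJ

ΔH°rxn = 469.1 kJ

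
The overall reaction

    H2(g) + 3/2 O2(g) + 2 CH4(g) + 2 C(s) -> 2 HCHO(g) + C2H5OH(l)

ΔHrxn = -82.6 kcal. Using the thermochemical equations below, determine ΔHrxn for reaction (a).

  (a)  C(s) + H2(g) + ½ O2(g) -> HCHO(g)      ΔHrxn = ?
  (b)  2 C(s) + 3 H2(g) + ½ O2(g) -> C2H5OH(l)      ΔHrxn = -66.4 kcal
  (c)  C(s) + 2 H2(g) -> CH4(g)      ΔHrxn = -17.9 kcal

ΔHrxn = -26.0 kcal

(a) × 2 (×2 to match 2 HCHO(g) in the target): contributes 2·x
(b) as written (C2H5OH(l) already on the product side): -66.4 kcal
(c) reversed and × 2 (CH4(g) must end up as a reactant; ×2 to match 2 CH4(g) in the target): (-2)·(-17.9) = +35.8 kcal
-82.6 = (-66.4) + (+35.8) + 2·x
x = (-82.6 − (-30.6)) / (2) = -26.0 kcal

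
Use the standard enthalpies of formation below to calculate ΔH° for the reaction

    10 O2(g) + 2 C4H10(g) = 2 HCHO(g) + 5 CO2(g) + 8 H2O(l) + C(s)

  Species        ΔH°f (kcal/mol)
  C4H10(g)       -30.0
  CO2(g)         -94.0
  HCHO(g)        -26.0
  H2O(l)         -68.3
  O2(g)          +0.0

ΔH° = -1008.4 kcal/mol

Products: 2·(-26.0) + 5·(-94.0) + 8·(-68.3) + 1·(+0.0) = -1068.4
Reactants: 10·(+0.0) + 2·(-30.0) = -60.0
ΔH° = (-1068.4) − (-60.0) = -1008.4 kcal/mol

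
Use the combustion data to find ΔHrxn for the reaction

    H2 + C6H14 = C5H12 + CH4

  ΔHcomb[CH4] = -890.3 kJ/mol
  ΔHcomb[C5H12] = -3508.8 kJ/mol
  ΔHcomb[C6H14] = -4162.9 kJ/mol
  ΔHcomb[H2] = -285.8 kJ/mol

ΔHrxn = -49.6 kJ/mol

With combustion enthalpies, reactants minus products:
= [1·(-285.8) + 1·(-4162.9)] − [1·(-3508.8) + 1·(-890.3)]
= -49.6 kJ/mol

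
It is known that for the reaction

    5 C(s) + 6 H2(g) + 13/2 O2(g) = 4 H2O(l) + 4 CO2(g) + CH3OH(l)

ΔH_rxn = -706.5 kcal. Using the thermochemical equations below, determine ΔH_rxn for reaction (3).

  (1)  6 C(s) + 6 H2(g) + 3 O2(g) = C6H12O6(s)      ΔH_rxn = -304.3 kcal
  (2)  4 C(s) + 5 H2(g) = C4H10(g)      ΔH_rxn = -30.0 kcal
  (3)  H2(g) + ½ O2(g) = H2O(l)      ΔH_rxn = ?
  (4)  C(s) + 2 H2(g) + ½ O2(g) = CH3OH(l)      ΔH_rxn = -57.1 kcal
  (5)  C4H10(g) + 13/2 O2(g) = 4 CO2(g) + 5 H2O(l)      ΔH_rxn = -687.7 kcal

ΔH_rxn = -68.3 kcal

(1): not needed.
(2) as written: -30.0 kcal
(3) reversed: contributes −x
(4) as written: -57.1 kcal
(5) as written: -687.7 kcal
-706.5 = (-30.0) + (-57.1) + (-687.7) − x
x = (-706.5 − (-774.8)) / (-1) = -68.3 kcal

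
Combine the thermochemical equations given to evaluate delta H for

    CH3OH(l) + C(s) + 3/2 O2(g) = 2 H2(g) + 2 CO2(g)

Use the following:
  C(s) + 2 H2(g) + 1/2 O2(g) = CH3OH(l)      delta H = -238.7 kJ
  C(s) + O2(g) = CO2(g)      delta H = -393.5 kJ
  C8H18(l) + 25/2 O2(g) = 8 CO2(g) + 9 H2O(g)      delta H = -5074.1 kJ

delta H = -548.3 kJ

equation 1 reversed (reverse to put CH3OH(l) on the reactant side): +238.7 kJ
equation 2 × 2: (2)·(-393.5) = -787.0 kJ
equation 3: not needed (C8H18(l) appears nowhere else).
delta H = (-1)·(-238.7) + (2)·(-393.5) = -548.3 kJ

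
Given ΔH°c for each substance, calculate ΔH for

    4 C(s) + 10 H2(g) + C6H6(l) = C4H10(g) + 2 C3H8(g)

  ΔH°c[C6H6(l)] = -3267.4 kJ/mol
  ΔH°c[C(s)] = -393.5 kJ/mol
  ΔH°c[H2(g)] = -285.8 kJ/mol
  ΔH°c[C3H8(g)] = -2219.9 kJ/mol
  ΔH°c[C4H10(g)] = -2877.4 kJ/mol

Using ΔH = Σ nΔHc°(reactants) − Σ nΔHc°(products):
= [4·(-393.5) + 10·(-285.8) + 1·(-3267.4)] − [1·(-2877.4) + 2·(-2219.9)]
= -382.2 kJ/mol

ΔH = -382.2 kJ/mol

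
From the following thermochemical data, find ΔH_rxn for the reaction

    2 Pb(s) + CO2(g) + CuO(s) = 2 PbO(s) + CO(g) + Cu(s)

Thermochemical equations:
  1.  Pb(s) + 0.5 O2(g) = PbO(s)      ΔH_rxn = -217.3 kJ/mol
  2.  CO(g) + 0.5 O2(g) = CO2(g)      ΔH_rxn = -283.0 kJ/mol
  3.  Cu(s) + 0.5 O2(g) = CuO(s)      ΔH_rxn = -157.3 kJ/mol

ΔH_rxn = 5.7 kJ/mol

eq. 1 × 2 (×2 to match 2 PbO(s) in the target): (2)·(-217.3) = -434.6 kJ/mol
eq. 2 reversed (CO(g) must end up as a product): +283.0 kJ/mol
eq. 3 reversed (reverse to put CuO(s) on the reactant side): +157.3 kJ/mol
Since enthalpy is a state function, ΔH_rxn = (2)·(-217.3) + (-1)·(-283.0) + (-1)·(-157.3) = 5.7 kJ/mol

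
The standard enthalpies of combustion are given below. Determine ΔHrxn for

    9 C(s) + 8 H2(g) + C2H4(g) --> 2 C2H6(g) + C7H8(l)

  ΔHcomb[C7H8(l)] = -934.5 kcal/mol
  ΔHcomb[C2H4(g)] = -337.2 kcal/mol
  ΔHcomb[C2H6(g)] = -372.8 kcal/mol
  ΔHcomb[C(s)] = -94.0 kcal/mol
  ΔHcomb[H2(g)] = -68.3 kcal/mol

Using ΔH = Σ nΔHc°(reactants) − Σ nΔHc°(products):
= [9·(-94.0) + 8·(-68.3) + 1·(-337.2)] − [2·(-372.8) + 1·(-934.5)]
= -49.5 kcal/mol

ΔHrxn = -49.5 kcal/mol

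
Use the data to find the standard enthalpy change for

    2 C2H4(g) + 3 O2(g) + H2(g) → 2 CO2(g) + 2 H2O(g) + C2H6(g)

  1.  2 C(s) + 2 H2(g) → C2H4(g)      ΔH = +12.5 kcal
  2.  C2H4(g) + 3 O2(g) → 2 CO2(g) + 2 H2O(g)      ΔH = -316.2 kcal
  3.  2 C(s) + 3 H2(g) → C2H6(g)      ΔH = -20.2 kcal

eq. 1 reversed: -12.5 kcal
eq. 2 as written (CO2(g) already on the product side): -316.2 kcal
eq. 3 as written (C2H6(g) already on the product side): -20.2 kcal
Summing the manipulated equations, ΔH = (-12.5) + (-316.2) + (-20.2) = -348.9 kcal

ΔH = -348.9 kcal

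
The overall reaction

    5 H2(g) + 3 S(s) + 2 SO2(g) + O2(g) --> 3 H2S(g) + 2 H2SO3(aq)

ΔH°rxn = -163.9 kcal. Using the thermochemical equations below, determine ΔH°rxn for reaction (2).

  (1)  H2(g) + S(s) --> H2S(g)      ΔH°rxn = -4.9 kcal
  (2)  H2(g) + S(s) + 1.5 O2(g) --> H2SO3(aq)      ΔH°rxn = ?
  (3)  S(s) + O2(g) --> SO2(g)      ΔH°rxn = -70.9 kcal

ΔH°rxn = -145.5 kcal

(1) × 3: (3)·(-4.9) = -14.7 kcal
(2) × 2: contributes 2·x
(3) reversed and × 2: (-2)·(-70.9) = +141.8 kcal
-163.9 = (-14.7) + (+141.8) + 2·x
x = (-163.9 − (+127.1)) / (2) = -145.5 kcal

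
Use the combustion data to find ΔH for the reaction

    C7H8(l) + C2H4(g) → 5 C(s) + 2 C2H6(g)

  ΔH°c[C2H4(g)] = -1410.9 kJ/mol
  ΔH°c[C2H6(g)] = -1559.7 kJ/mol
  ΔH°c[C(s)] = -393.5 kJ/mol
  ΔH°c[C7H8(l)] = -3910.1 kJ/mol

Using ΔH = Σ nΔHc°(reactants) − Σ nΔHc°(products):
= [1·(-3910.1) + 1·(-1410.9)] − [5·(-393.5) + 2·(-1559.7)]
= -234.1 kJ/mol

ΔH = -234.1 kJ/mol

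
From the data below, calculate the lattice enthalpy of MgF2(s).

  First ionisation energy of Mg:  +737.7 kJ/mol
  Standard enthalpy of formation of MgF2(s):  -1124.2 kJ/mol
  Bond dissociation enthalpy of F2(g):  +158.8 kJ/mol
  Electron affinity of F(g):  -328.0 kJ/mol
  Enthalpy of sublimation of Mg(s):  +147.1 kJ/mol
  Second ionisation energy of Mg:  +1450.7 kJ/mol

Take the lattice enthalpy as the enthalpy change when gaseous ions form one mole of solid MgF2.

U = -2962.5 kJ/mol

ΔHf° = 1·ΔHsub + 1·(ΣIE) + 1·D(F2) + 2·EA + U
-1124.2 = 1·(+147.1) + 1·(+2188.4) + 1·(+158.8) + 2·(-328.0) + U
U = -1124.2 − (+1838.3) = -2962.5 kJ/mol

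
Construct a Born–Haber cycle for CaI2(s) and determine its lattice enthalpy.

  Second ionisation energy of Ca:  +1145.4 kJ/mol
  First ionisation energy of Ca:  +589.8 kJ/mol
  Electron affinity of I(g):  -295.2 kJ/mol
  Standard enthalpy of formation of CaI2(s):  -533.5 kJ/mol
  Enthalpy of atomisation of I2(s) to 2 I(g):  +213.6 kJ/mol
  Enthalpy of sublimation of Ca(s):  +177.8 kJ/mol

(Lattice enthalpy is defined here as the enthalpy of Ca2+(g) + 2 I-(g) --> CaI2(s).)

U = -2069.7 kJ/mol

ΔHf° = 1·ΔHsub + 1·(ΣIE) + 1·D(I2) + 2·EA + U
-533.5 = 1·(+177.8) + 1·(+1735.2) + 1·(+213.6) + 2·(-295.2) + U
U = -533.5 − (+1536.2) = -2069.7 kJ/mol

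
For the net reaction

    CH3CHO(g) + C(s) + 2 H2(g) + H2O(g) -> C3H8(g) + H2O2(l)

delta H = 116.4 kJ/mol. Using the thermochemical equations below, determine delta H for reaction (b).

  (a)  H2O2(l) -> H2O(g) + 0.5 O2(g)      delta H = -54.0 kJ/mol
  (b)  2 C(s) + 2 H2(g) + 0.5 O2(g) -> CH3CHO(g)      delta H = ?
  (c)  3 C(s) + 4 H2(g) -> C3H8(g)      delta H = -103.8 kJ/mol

delta H = -166.2 kJ/mol

(a) reversed: +54.0 kJ/mol
(b) reversed: contributes −x
(c) as written: -103.8 kJ/mol
+116.4 = (+54.0) + (-103.8) − x
x = (+116.4 − (-49.8)) / (-1) = -166.2 kJ/mol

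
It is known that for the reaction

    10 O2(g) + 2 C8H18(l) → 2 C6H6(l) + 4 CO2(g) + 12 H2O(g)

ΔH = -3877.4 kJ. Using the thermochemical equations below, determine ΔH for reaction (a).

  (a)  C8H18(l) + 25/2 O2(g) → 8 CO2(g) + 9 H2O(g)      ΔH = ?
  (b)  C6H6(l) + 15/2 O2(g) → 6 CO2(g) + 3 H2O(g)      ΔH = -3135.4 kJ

ΔH = -5074.1 kJ

(a) × 2 (×2 to match 2 C8H18(l) in the target): contributes 2·x
(b) reversed and × 2 (reverse to put C6H6(l) on the product side; ×2 to match 2 C6H6(l) in the target): (-2)·(-3135.4) = +6270.8 kJ
-3877.4 = (+6270.8) + 2·x
x = (-3877.4 − (+6270.8)) / (2) = -5074.1 kJ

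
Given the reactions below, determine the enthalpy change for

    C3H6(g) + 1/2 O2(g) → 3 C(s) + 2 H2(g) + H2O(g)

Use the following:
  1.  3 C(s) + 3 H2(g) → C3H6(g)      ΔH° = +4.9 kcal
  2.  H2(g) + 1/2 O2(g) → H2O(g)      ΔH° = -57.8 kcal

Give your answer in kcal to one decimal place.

ΔH° = -62.7 kcal

eq. 1 reversed (reverse to put C3H6(g) on the reactant side): -4.9 kcal
eq. 2 as written (H2O(g) already on the product side): -57.8 kcal
Since enthalpy is a state function, ΔH° = (-4.9) + (-57.8) = -62.7 kcal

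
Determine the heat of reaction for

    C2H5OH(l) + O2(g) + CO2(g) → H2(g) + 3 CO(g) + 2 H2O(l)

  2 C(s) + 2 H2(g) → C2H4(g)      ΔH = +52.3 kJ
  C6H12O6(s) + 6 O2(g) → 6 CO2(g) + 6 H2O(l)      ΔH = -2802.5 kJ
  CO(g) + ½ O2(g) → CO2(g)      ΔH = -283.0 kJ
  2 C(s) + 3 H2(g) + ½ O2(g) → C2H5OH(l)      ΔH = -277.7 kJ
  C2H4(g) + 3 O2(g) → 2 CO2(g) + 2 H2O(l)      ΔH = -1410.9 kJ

equation 1 as written: +52.3 kJ
equation 2: not needed (C6H12O6(s) appears nowhere else).
equation 3 reversed and × 3 (CO(g) must end up as a product; ×3 to match 3 CO(g) in the target): (-3)·(-283.0) = +849.0 kJ
equation 4 reversed (reverse to put C2H5OH(l) on the reactant side): +277.7 kJ
equation 5 as written: -1410.9 kJ
ΔH = (1)·(+52.3) + (-3)·(-283.0) + (-1)·(-277.7) + (1)·(-1410.9) = -231.9 kJ

ΔH = -231.9 kJ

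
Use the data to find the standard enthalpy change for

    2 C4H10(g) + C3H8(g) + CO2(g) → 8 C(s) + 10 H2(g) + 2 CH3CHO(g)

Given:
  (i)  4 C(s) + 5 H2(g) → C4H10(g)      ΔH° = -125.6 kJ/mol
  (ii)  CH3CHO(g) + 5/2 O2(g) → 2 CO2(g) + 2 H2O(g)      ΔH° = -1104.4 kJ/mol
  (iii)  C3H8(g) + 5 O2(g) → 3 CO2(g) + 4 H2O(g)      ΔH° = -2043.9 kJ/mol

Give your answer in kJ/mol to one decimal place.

ΔH° = 416.1 kJ/mol

(i) reversed and × 2: (-2)·(-125.6) = +251.2 kJ/mol
(ii) reversed and × 2: (-2)·(-1104.4) = +2208.8 kJ/mol
(iii) as written: -2043.9 kJ/mol
ΔH° = (+251.2) + (+2208.8) + (-2043.9) = 416.1 kJ/mol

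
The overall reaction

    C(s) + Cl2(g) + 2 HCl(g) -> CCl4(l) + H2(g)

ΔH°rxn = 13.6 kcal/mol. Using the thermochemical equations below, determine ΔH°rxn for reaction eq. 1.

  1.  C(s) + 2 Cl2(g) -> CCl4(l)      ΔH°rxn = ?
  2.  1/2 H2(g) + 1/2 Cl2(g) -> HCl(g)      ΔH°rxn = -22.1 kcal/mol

eq. 1 as written (CCl4(l) already on the product side): contributes x
eq. 2 reversed and × 2 (HCl(g) must end up as a reactant; scale by 2 for the 2 HCl(g)): (-2)·(-22.1) = +44.2 kcal/mol
+13.6 = (+44.2) + x
x = (+13.6 − (+44.2)) / (1) = -30.6 kcal/mol

ΔH°rxn = -30.6 kcal/mol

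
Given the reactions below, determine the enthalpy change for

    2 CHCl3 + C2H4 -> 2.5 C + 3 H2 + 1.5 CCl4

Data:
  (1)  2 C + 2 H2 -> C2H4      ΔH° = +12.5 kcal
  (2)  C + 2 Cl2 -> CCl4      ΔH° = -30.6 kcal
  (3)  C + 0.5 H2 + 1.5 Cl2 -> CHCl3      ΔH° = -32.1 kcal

(1) reversed (C2H4 must end up as a reactant): -12.5 kcal
(2) × 3/2 (scale by 3/2 for the 3/2 CCl4): (3/2)·(-30.6) = -45.9 kcal
(3) reversed and × 2 (reverse to put CHCl3 on the reactant side; ×2 to match 2 CHCl3 in the target): (-2)·(-32.1) = +64.2 kcal
Since enthalpy is a state function, ΔH° = (-12.5) + (-45.9) + (+64.2) = 5.8 kcal

ΔH° = 5.8 kcal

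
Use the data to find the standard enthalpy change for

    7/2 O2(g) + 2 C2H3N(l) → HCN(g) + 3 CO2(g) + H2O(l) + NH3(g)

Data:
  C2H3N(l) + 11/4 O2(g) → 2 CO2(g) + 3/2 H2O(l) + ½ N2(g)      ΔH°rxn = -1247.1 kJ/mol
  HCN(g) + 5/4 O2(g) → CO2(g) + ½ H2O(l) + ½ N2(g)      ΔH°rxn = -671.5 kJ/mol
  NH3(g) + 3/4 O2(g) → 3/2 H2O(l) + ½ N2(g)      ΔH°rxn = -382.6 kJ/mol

equation 1 × 2: (2)·(-1247.1) = -2494.2 kJ/mol
equation 2 reversed: +671.5 kJ/mol
equation 3 reversed: +382.6 kJ/mol
Summing the manipulated equations, ΔH°rxn = (2)·(-1247.1) + (-1)·(-671.5) + (-1)·(-382.6) = -1440.1 kJ/mol

ΔH°rxn = -1440.1 kJ/mol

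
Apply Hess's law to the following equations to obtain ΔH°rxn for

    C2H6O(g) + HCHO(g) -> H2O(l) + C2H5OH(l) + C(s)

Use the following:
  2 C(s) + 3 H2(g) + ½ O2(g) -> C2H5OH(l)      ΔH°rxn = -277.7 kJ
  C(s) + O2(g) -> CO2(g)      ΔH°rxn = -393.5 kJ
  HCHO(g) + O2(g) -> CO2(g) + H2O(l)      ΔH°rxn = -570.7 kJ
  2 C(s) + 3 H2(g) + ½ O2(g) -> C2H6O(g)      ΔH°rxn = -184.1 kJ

equation 1 as written (C2H5OH(l) already on the product side): -277.7 kJ
equation 2 reversed: +393.5 kJ
equation 3 as written (HCHO(g) already on the reactant side): -570.7 kJ
equation 4 reversed (C2H6O(g) must end up as a reactant): +184.1 kJ
By Hess's law, ΔH°rxn = (-277.7) + (+393.5) + (-570.7) + (+184.1) = -270.8 kJ

ΔH°rxn = -270.8 kJ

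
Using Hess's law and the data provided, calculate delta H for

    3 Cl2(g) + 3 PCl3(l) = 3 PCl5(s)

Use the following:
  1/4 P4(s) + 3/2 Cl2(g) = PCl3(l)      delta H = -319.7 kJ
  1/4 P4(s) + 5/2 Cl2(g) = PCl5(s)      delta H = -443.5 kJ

equation 1 reversed and × 3 (reverse to put PCl3(l) on the reactant side; ×3 to match 3 PCl3(l) in the target): (-3)·(-319.7) = +959.1 kJ
equation 2 × 3 (scale by 3 for the 3 PCl5(s)): (3)·(-443.5) = -1330.5 kJ
delta H = (+959.1) + (-1330.5) = -371.4 kJ

delta H = -371.4 kJ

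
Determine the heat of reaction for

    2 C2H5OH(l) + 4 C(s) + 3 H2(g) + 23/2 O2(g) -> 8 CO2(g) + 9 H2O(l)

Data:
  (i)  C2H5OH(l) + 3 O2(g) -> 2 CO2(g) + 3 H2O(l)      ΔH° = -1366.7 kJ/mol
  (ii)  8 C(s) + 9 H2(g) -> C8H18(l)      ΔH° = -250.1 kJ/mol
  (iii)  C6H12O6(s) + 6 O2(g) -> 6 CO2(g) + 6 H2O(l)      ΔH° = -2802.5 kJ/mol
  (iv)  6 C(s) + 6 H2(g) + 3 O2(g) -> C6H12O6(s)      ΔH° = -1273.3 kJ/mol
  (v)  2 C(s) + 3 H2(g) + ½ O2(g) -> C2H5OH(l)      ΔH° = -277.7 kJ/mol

(i) as written: -1366.7 kJ/mol
(ii): not needed (C8H18(l) appears nowhere else).
(iii) as written: -2802.5 kJ/mol
(iv) as written: -1273.3 kJ/mol
(v) reversed: +277.7 kJ/mol
By Hess's law, ΔH° = (1)·(-1366.7) + (1)·(-2802.5) + (1)·(-1273.3) + (-1)·(-277.7) = -5164.8 kJ/mol

ΔH° = -5164.8 kJ/mol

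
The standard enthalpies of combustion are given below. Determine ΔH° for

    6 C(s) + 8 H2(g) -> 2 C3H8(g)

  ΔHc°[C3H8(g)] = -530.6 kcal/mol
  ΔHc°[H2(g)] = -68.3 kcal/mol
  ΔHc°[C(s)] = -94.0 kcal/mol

ΔH° = -49.2 kcal/mol

Using ΔH = Σ nΔHc°(reactants) − Σ nΔHc°(products):
= [6·(-94.0) + 8·(-68.3)] − [2·(-530.6)]
= -49.2 kcal/mol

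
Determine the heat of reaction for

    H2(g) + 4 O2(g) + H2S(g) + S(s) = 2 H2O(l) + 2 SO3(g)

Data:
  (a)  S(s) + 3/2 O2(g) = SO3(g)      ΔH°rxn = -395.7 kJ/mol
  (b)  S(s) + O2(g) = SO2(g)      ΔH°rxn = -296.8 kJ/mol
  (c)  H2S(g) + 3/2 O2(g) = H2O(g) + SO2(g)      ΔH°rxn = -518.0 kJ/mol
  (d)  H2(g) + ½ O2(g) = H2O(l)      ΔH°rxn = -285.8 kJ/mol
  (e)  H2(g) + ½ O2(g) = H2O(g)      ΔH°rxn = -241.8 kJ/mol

ΔH°rxn = -1342.4 kJ/mol

(a) × 2: (2)·(-395.7) = -791.4 kJ/mol
(b) reversed: +296.8 kJ/mol
(c) as written: -518.0 kJ/mol
(d) × 2: (2)·(-285.8) = -571.6 kJ/mol
(e) reversed: +241.8 kJ/mol
ΔH°rxn = (-791.4) + (+296.8) + (-518.0) + (-571.6) + (+241.8) = -1342.4 kJ/mol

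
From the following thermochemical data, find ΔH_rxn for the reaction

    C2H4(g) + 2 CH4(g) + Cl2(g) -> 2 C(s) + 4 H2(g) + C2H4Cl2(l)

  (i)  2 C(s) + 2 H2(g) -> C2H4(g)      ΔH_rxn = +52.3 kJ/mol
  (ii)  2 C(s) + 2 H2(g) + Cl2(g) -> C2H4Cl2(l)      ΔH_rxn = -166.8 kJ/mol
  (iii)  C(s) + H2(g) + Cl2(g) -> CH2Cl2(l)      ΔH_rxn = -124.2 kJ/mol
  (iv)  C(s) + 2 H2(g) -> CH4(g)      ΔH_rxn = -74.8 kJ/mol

ΔH_rxn = -69.5 kJ/mol

(i) reversed (C2H4(g) must end up as a reactant): -52.3 kJ/mol
(ii) as written (C2H4Cl2(l) already on the product side): -166.8 kJ/mol
(iii): not needed (CH2Cl2(l) appears nowhere else).
(iv) reversed and × 2 (reverse to put CH4(g) on the reactant side; scale by 2 for the 2 CH4(g)): (-2)·(-74.8) = +149.6 kJ/mol
Combining the equations, ΔH_rxn = (-1)·(+52.3) + (1)·(-166.8) + (-2)·(-74.8) = -69.5 kJ/mol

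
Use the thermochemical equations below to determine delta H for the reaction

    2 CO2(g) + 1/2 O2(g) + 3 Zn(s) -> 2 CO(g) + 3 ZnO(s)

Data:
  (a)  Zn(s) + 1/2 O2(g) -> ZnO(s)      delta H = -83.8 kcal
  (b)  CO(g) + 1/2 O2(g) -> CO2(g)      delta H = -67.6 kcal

delta H = -116.2 kcal

(a) × 3: (3)·(-83.8) = -251.4 kcal
(b) reversed and × 2: (-2)·(-67.6) = +135.2 kcal
Summing the manipulated equations, delta H = (3)·(-83.8) + (-2)·(-67.6) = -116.2 kcal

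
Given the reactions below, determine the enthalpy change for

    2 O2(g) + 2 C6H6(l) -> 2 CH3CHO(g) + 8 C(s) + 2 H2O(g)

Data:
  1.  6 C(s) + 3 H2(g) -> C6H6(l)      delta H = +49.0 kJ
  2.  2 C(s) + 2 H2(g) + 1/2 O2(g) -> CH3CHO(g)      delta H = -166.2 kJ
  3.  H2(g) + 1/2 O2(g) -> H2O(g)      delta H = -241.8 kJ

delta H = -914.0 kJ

eq. 1 reversed and × 2 (reverse to put C6H6(l) on the reactant side; ×2 to match 2 C6H6(l) in the target): (-2)·(+49.0) = -98.0 kJ
eq. 2 × 2 (×2 to match 2 CH3CHO(g) in the target): (2)·(-166.2) = -332.4 kJ
eq. 3 × 2 (×2 to match 2 H2O(g) in the target): (2)·(-241.8) = -483.6 kJ
delta H = (-98.0) + (-332.4) + (-483.6) = -914.0 kJ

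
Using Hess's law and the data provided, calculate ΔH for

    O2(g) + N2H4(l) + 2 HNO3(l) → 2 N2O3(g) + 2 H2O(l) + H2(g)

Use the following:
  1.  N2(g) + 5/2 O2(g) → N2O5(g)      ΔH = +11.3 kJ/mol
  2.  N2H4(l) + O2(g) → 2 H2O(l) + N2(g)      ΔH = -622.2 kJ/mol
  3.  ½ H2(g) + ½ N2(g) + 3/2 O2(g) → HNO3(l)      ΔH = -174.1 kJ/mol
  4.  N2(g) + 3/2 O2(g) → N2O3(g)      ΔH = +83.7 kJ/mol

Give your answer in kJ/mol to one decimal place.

eq. 1: not needed.
eq. 2 as written: -622.2 kJ/mol
eq. 3 reversed and × 2: (-2)·(-174.1) = +348.2 kJ/mol
eq. 4 × 2: (2)·(+83.7) = +167.4 kJ/mol
By Hess's law, ΔH = (-622.2) + (+348.2) + (+167.4) = -106.6 kJ/mol

ΔH = -106.6 kJ/mol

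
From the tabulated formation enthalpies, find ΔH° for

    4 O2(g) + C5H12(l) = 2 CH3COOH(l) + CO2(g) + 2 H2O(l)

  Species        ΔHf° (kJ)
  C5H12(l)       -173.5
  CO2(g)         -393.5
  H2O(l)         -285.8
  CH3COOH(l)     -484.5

ΔH° = -1760.6 kJ

Products: 2·(-484.5) + 1·(-393.5) + 2·(-285.8) = -1934.1
Reactants: 4·(+0.0) + 1·(-173.5) = -173.5
ΔH° = (-1934.1) − (-173.5) = -1760.6 kJ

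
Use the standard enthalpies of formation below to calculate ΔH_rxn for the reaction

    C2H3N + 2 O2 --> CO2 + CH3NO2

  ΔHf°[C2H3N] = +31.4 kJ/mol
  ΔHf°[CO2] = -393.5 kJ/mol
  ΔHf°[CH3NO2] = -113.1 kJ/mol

ΔH_rxn = -538.0 kJ/mol

Products: 1·(-393.5) + 1·(-113.1) = -506.6
Reactants: 1·(+31.4) + 2·(+0.0) = +31.4
ΔH_rxn = (-506.6) − (+31.4) = -538.0 kJ/mol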